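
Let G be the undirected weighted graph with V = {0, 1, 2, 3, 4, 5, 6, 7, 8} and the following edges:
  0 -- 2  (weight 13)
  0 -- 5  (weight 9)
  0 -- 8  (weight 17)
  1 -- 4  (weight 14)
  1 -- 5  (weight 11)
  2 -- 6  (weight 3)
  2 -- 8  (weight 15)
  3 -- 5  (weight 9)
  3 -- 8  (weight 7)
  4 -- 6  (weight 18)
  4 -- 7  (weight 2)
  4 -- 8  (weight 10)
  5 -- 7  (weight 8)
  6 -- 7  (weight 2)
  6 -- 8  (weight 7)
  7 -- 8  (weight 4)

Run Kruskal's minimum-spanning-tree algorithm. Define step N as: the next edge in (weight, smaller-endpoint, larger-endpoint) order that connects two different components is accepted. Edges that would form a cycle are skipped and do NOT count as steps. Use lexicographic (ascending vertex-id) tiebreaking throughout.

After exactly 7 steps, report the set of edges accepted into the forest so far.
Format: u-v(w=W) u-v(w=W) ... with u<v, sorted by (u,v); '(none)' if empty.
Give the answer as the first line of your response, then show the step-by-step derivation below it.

0-5(w=9) 2-6(w=3) 3-8(w=7) 4-7(w=2) 5-7(w=8) 6-7(w=2) 7-8(w=4)

step 1: add edge 4-7 (w=2); MST = {4-7(w=2)}
step 2: add edge 6-7 (w=2); MST = {4-7(w=2) 6-7(w=2)}
step 3: add edge 2-6 (w=3); MST = {2-6(w=3) 4-7(w=2) 6-7(w=2)}
step 4: add edge 7-8 (w=4); MST = {2-6(w=3) 4-7(w=2) 6-7(w=2) 7-8(w=4)}
step 5: add edge 3-8 (w=7); MST = {2-6(w=3) 3-8(w=7) 4-7(w=2) 6-7(w=2) 7-8(w=4)}
step 6: add edge 5-7 (w=8); MST = {2-6(w=3) 3-8(w=7) 4-7(w=2) 5-7(w=8) 6-7(w=2) 7-8(w=4)}
step 7: add edge 0-5 (w=9); MST = {0-5(w=9) 2-6(w=3) 3-8(w=7) 4-7(w=2) 5-7(w=8) 6-7(w=2) 7-8(w=4)}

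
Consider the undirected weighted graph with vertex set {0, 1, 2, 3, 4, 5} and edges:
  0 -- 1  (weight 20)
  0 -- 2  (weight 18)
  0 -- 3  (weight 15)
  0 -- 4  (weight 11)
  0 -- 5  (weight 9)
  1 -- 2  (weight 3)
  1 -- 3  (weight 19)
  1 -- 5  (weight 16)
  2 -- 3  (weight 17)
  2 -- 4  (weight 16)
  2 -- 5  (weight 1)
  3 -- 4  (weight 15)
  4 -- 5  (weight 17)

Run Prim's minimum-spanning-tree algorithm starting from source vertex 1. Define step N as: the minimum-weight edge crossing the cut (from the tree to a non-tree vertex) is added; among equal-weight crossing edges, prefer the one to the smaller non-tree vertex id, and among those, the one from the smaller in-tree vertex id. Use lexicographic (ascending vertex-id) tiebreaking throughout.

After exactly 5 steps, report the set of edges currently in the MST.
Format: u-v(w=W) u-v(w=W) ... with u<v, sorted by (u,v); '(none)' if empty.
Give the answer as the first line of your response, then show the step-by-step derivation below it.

0-3(w=15) 0-4(w=11) 0-5(w=9) 1-2(w=3) 2-5(w=1)

step 1: add edge 1-2 (w=3); MST = {1-2(w=3)}
step 2: add edge 2-5 (w=1); MST = {1-2(w=3) 2-5(w=1)}
step 3: add edge 0-5 (w=9); MST = {0-5(w=9) 1-2(w=3) 2-5(w=1)}
step 4: add edge 0-4 (w=11); MST = {0-4(w=11) 0-5(w=9) 1-2(w=3) 2-5(w=1)}
step 5: add edge 0-3 (w=15); MST = {0-3(w=15) 0-4(w=11) 0-5(w=9) 1-2(w=3) 2-5(w=1)}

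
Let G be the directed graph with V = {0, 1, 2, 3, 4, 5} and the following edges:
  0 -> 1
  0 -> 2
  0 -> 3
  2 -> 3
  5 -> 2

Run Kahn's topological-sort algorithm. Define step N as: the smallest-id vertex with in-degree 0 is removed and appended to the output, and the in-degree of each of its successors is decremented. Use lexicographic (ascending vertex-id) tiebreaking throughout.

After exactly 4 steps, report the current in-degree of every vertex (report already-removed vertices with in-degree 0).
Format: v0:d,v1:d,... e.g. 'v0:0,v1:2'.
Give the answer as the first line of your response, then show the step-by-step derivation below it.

v0:0,v1:0,v2:0,v3:1,v4:0,v5:0

step 1: output 0; order=[0]; indeg=(0,0,1,1,0,0)
step 2: output 1; order=[0,1]; indeg=(0,0,1,1,0,0)
step 3: output 4; order=[0,1,4]; indeg=(0,0,1,1,0,0)
step 4: output 5; order=[0,1,4,5]; indeg=(0,0,0,1,0,0)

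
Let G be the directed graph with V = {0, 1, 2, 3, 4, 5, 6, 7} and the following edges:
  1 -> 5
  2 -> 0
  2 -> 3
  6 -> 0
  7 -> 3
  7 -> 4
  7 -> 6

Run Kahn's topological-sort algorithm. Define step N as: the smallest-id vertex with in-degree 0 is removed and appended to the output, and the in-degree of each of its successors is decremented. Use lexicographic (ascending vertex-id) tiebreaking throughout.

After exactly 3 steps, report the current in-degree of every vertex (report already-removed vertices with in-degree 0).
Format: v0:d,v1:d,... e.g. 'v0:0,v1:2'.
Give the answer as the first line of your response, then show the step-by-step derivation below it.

v0:1,v1:0,v2:0,v3:1,v4:1,v5:0,v6:1,v7:0

step 1: output 1; order=[1]; indeg=(2,0,0,2,1,0,1,0)
step 2: output 2; order=[1,2]; indeg=(1,0,0,1,1,0,1,0)
step 3: output 5; order=[1,2,5]; indeg=(1,0,0,1,1,0,1,0)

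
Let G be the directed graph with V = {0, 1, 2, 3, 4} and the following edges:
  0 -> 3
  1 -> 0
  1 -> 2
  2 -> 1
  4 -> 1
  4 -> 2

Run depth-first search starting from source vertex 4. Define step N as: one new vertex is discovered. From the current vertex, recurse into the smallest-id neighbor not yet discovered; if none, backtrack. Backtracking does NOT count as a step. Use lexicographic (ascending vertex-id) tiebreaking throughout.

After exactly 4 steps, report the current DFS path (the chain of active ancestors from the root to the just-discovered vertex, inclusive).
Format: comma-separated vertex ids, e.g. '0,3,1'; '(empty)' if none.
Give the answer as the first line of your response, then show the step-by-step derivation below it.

4,1,0,3

step 1: discover 4; path=4; order=4
step 2: discover 1; path=4>1; order=4,1
step 3: discover 0; path=4>1>0; order=4,1,0
step 4: discover 3; path=4>1>0>3; order=4,1,0,3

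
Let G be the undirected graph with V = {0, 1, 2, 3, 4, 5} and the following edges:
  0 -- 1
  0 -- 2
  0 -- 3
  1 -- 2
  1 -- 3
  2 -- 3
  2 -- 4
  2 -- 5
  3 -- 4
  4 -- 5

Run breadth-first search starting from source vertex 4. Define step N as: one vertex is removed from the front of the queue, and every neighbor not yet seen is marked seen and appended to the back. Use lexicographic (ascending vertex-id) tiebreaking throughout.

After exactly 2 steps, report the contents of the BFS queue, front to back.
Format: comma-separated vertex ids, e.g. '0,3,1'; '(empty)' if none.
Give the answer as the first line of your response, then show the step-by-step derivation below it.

3,5,0,1

step 1: dequeue 4; queue=[2,3,5]; order=4
step 2: dequeue 2; queue=[3,5,0,1]; order=4,2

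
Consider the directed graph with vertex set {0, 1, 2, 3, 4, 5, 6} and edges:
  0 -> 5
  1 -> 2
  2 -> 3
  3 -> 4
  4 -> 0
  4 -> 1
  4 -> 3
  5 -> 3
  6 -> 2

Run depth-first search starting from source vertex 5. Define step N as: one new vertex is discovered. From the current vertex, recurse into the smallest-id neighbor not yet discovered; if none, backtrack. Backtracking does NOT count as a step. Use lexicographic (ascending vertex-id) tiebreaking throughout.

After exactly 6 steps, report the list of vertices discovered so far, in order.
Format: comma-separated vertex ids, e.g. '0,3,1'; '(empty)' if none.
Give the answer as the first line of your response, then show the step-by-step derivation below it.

5,3,4,0,1,2

step 1: discover 5; path=5; order=5
step 2: discover 3; path=5>3; order=5,3
step 3: discover 4; path=5>3>4; order=5,3,4
step 4: discover 0; path=5>3>4>0; order=5,3,4,0
step 5: discover 1; path=5>3>4>1; order=5,3,4,0,1
step 6: discover 2; path=5>3>4>1>2; order=5,3,4,0,1,2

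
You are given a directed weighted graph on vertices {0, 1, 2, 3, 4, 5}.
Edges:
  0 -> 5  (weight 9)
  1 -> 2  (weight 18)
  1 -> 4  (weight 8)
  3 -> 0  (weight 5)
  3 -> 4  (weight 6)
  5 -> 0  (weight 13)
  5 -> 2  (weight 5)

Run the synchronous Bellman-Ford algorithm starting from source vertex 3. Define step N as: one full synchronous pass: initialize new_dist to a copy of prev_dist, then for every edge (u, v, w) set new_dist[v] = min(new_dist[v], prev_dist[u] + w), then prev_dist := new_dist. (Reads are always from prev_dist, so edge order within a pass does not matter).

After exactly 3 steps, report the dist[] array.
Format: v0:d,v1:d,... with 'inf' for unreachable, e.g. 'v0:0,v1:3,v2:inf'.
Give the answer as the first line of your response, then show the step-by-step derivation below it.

v0:5,v1:inf,v2:19,v3:0,v4:6,v5:14

step 1: dist = v0:5,v1:inf,v2:inf,v3:0,v4:6,v5:inf
step 2: dist = v0:5,v1:inf,v2:inf,v3:0,v4:6,v5:14
step 3: dist = v0:5,v1:inf,v2:19,v3:0,v4:6,v5:14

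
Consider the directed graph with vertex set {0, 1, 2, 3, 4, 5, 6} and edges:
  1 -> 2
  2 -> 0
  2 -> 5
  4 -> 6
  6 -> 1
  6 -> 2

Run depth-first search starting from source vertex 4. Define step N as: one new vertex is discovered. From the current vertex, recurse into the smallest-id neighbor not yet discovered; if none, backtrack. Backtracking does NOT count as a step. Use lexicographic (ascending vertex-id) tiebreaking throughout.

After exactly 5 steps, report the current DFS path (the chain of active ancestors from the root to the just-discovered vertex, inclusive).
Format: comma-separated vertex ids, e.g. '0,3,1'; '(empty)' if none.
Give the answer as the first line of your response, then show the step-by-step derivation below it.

4,6,1,2,0

step 1: discover 4; path=4; order=4
step 2: discover 6; path=4>6; order=4,6
step 3: discover 1; path=4>6>1; order=4,6,1
step 4: discover 2; path=4>6>1>2; order=4,6,1,2
step 5: discover 0; path=4>6>1>2>0; order=4,6,1,2,0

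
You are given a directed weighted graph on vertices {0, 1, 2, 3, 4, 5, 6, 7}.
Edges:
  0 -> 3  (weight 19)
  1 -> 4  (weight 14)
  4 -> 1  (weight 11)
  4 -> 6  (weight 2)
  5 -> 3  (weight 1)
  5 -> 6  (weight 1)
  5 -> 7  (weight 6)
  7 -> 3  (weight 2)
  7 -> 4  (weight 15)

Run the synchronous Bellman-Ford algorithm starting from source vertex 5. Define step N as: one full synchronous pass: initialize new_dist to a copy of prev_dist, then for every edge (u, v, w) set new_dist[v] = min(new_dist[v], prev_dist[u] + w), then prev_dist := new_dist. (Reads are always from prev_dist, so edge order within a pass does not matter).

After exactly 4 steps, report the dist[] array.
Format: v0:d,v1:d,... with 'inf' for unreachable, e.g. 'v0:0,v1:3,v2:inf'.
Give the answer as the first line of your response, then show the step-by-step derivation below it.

v0:inf,v1:32,v2:inf,v3:1,v4:21,v5:0,v6:1,v7:6

step 1: dist = v0:inf,v1:inf,v2:inf,v3:1,v4:inf,v5:0,v6:1,v7:6
step 2: dist = v0:inf,v1:inf,v2:inf,v3:1,v4:21,v5:0,v6:1,v7:6
step 3: dist = v0:inf,v1:32,v2:inf,v3:1,v4:21,v5:0,v6:1,v7:6
step 4: dist = v0:inf,v1:32,v2:inf,v3:1,v4:21,v5:0,v6:1,v7:6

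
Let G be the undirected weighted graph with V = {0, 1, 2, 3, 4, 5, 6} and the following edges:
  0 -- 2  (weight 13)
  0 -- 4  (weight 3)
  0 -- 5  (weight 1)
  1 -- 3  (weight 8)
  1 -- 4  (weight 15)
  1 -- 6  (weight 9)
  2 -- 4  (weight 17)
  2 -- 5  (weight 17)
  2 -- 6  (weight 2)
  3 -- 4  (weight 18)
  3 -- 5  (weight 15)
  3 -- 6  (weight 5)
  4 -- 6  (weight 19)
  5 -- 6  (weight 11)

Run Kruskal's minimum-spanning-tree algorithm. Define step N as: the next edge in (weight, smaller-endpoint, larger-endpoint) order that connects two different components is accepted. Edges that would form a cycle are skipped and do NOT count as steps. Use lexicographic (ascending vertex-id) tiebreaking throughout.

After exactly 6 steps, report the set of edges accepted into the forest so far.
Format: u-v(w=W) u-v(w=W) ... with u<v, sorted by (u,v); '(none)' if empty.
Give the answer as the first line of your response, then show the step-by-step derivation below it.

0-4(w=3) 0-5(w=1) 1-3(w=8) 2-6(w=2) 3-6(w=5) 5-6(w=11)

step 1: add edge 0-5 (w=1); MST = {0-5(w=1)}
step 2: add edge 2-6 (w=2); MST = {0-5(w=1) 2-6(w=2)}
step 3: add edge 0-4 (w=3); MST = {0-4(w=3) 0-5(w=1) 2-6(w=2)}
step 4: add edge 3-6 (w=5); MST = {0-4(w=3) 0-5(w=1) 2-6(w=2) 3-6(w=5)}
step 5: add edge 1-3 (w=8); MST = {0-4(w=3) 0-5(w=1) 1-3(w=8) 2-6(w=2) 3-6(w=5)}
step 6: add edge 5-6 (w=11); MST = {0-4(w=3) 0-5(w=1) 1-3(w=8) 2-6(w=2) 3-6(w=5) 5-6(w=11)}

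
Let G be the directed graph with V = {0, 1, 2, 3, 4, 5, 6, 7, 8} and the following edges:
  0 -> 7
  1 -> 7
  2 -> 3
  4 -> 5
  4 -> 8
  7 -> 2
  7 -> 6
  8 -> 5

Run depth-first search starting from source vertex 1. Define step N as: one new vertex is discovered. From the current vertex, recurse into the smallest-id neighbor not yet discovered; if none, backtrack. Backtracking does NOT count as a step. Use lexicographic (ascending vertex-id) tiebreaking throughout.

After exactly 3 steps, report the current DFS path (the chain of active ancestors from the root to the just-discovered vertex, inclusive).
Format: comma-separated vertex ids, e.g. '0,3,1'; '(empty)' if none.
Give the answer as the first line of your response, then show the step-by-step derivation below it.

1,7,2

step 1: discover 1; path=1; order=1
step 2: discover 7; path=1>7; order=1,7
step 3: discover 2; path=1>7>2; order=1,7,2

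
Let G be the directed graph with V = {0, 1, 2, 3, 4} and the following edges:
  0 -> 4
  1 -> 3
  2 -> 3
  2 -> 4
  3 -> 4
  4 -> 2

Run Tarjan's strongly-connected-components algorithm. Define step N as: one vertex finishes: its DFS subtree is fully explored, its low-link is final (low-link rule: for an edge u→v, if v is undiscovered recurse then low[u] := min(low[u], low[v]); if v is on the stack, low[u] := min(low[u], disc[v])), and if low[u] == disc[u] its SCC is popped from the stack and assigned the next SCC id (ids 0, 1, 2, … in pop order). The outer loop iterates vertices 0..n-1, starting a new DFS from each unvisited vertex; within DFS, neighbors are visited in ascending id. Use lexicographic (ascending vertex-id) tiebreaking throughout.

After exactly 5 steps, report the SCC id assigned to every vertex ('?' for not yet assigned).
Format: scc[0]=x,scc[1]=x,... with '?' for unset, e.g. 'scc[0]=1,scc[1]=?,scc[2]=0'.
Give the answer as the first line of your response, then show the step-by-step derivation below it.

scc[0]=1,scc[1]=2,scc[2]=0,scc[3]=0,scc[4]=0

step 1: low=(low[0]=0,low[1]=?,low[2]=2,low[3]=1,low[4]=1); scc=(scc[0]=?,scc[1]=?,scc[2]=?,scc[3]=?,scc[4]=?)
step 2: low=(low[0]=0,low[1]=?,low[2]=1,low[3]=1,low[4]=1); scc=(scc[0]=?,scc[1]=?,scc[2]=?,scc[3]=?,scc[4]=?)
step 3: low=(low[0]=0,low[1]=?,low[2]=1,low[3]=1,low[4]=1); scc=(scc[0]=?,scc[1]=?,scc[2]=0,scc[3]=0,scc[4]=0)
step 4: low=(low[0]=0,low[1]=?,low[2]=1,low[3]=1,low[4]=1); scc=(scc[0]=1,scc[1]=?,scc[2]=0,scc[3]=0,scc[4]=0)
step 5: low=(low[0]=0,low[1]=4,low[2]=1,low[3]=1,low[4]=1); scc=(scc[0]=1,scc[1]=2,scc[2]=0,scc[3]=0,scc[4]=0)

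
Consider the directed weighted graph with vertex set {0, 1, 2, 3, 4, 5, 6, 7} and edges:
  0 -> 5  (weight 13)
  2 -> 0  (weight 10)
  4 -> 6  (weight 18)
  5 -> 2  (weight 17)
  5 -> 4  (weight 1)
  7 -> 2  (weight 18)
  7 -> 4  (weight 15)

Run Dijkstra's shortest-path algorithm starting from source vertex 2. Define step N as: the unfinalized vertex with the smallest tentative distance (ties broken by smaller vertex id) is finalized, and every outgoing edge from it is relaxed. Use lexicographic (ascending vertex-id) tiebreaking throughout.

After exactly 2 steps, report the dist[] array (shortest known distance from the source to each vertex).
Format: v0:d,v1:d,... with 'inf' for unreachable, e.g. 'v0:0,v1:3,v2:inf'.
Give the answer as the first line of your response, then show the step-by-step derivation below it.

v0:10,v1:inf,v2:0,v3:inf,v4:inf,v5:23,v6:inf,v7:inf

step 1: dist = v0:10,v1:inf,v2:0,v3:inf,v4:inf,v5:inf,v6:inf,v7:inf
step 2: dist = v0:10,v1:inf,v2:0,v3:inf,v4:inf,v5:23,v6:inf,v7:inf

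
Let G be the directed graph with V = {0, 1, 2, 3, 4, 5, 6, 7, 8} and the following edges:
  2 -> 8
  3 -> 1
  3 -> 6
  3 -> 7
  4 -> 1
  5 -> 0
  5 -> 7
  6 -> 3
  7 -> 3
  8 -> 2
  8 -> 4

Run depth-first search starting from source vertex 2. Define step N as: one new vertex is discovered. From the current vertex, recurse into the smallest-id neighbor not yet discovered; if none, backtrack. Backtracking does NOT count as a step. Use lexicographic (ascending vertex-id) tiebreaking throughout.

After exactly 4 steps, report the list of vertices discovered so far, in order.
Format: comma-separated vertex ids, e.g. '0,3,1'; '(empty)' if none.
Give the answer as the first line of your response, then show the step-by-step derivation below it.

2,8,4,1

step 1: discover 2; path=2; order=2
step 2: discover 8; path=2>8; order=2,8
step 3: discover 4; path=2>8>4; order=2,8,4
step 4: discover 1; path=2>8>4>1; order=2,8,4,1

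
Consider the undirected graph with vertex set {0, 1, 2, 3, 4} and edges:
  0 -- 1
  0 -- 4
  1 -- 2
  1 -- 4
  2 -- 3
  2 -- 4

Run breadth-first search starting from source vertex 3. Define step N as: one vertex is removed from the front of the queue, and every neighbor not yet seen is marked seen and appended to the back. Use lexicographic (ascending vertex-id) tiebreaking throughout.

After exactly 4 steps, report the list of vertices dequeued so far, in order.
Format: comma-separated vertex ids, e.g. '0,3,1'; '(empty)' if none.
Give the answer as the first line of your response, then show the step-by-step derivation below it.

3,2,1,4

step 1: dequeue 3; queue=[2]; order=3
step 2: dequeue 2; queue=[1,4]; order=3,2
step 3: dequeue 1; queue=[4,0]; order=3,2,1
step 4: dequeue 4; queue=[0]; order=3,2,1,4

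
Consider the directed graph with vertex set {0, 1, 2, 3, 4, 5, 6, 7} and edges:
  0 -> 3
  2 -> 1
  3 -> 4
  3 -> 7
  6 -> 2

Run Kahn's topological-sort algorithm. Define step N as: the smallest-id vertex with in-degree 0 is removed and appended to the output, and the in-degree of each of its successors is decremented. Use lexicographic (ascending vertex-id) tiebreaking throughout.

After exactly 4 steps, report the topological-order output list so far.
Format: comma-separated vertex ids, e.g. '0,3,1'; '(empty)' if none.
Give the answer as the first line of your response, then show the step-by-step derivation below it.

0,3,4,5

step 1: output 0; order=[0]; indeg=(0,1,1,0,1,0,0,1)
step 2: output 3; order=[0,3]; indeg=(0,1,1,0,0,0,0,0)
step 3: output 4; order=[0,3,4]; indeg=(0,1,1,0,0,0,0,0)
step 4: output 5; order=[0,3,4,5]; indeg=(0,1,1,0,0,0,0,0)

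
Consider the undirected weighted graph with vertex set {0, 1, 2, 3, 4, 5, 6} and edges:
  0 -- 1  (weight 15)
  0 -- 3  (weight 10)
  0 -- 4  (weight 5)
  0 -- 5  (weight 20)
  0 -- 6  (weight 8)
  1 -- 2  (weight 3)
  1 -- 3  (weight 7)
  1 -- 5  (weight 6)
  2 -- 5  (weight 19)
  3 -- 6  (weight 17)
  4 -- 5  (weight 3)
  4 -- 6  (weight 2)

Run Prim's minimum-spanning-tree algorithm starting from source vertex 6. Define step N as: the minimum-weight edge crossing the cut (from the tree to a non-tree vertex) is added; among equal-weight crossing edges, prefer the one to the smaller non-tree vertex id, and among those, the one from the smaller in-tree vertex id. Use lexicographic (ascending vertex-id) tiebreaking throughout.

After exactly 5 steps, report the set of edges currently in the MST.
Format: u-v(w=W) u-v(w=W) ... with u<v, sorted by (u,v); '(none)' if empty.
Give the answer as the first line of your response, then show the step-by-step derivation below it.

0-4(w=5) 1-2(w=3) 1-5(w=6) 4-5(w=3) 4-6(w=2)

step 1: add edge 4-6 (w=2); MST = {4-6(w=2)}
step 2: add edge 4-5 (w=3); MST = {4-5(w=3) 4-6(w=2)}
step 3: add edge 0-4 (w=5); MST = {0-4(w=5) 4-5(w=3) 4-6(w=2)}
step 4: add edge 1-5 (w=6); MST = {0-4(w=5) 1-5(w=6) 4-5(w=3) 4-6(w=2)}
step 5: add edge 1-2 (w=3); MST = {0-4(w=5) 1-2(w=3) 1-5(w=6) 4-5(w=3) 4-6(w=2)}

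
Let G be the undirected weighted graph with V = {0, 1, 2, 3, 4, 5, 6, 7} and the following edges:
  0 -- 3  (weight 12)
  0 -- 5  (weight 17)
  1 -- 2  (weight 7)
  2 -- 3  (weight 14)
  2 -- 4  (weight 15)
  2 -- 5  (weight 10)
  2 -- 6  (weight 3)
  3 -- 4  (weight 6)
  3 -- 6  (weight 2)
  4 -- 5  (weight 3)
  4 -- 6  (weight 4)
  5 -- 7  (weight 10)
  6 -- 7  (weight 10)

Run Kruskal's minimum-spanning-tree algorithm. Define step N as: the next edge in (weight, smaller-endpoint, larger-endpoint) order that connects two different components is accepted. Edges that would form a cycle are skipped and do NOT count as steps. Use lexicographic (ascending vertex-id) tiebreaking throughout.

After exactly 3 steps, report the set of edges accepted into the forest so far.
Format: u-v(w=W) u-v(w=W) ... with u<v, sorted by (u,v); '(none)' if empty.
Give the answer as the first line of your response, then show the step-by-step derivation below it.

2-6(w=3) 3-6(w=2) 4-5(w=3)

step 1: add edge 3-6 (w=2); MST = {3-6(w=2)}
step 2: add edge 2-6 (w=3); MST = {2-6(w=3) 3-6(w=2)}
step 3: add edge 4-5 (w=3); MST = {2-6(w=3) 3-6(w=2) 4-5(w=3)}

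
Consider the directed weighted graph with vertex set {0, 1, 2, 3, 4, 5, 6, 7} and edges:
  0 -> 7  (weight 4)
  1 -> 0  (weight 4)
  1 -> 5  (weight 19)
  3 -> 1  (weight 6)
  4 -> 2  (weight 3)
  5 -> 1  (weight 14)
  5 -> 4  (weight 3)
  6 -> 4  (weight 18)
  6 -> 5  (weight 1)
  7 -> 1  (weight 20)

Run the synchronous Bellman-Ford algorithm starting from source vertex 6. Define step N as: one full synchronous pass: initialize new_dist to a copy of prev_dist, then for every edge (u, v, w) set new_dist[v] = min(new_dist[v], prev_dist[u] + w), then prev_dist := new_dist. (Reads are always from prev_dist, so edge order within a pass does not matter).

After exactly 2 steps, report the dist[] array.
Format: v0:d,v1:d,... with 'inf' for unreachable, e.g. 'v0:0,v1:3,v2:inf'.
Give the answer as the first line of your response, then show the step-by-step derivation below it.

v0:inf,v1:15,v2:21,v3:inf,v4:4,v5:1,v6:0,v7:inf

step 1: dist = v0:inf,v1:inf,v2:inf,v3:inf,v4:18,v5:1,v6:0,v7:inf
step 2: dist = v0:inf,v1:15,v2:21,v3:inf,v4:4,v5:1,v6:0,v7:inf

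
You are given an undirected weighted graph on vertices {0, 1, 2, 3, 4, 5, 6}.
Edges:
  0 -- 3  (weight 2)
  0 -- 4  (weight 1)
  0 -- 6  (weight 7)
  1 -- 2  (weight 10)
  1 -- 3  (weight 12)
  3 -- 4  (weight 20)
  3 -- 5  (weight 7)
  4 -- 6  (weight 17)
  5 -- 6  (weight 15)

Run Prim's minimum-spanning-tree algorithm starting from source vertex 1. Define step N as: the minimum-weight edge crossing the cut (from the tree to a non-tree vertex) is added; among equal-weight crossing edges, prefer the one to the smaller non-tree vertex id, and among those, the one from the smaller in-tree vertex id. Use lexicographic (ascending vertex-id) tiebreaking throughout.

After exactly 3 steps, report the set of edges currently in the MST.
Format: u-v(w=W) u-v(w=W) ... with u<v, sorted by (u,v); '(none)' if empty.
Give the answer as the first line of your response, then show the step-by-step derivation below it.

0-3(w=2) 1-2(w=10) 1-3(w=12)

step 1: add edge 1-2 (w=10); MST = {1-2(w=10)}
step 2: add edge 1-3 (w=12); MST = {1-2(w=10) 1-3(w=12)}
step 3: add edge 0-3 (w=2); MST = {0-3(w=2) 1-2(w=10) 1-3(w=12)}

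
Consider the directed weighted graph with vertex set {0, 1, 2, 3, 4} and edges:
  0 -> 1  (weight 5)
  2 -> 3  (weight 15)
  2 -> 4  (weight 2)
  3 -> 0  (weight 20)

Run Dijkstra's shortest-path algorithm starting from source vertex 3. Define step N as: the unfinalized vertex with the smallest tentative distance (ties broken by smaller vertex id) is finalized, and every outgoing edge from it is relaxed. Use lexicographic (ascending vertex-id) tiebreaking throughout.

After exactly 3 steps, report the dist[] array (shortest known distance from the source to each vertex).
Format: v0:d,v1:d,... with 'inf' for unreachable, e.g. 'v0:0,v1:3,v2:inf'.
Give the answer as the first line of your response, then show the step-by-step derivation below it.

v0:20,v1:25,v2:inf,v3:0,v4:inf

step 1: dist = v0:20,v1:inf,v2:inf,v3:0,v4:inf
step 2: dist = v0:20,v1:25,v2:inf,v3:0,v4:inf
step 3: dist = v0:20,v1:25,v2:inf,v3:0,v4:inf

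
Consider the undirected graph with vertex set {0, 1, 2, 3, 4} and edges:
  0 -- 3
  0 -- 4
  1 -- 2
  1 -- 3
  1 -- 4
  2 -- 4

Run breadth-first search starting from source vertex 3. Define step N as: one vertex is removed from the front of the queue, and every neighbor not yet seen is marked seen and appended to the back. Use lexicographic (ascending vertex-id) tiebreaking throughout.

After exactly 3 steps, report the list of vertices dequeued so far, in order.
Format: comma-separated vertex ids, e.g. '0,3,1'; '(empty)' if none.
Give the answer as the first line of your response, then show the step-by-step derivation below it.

3,0,1

step 1: dequeue 3; queue=[0,1]; order=3
step 2: dequeue 0; queue=[1,4]; order=3,0
step 3: dequeue 1; queue=[4,2]; order=3,0,1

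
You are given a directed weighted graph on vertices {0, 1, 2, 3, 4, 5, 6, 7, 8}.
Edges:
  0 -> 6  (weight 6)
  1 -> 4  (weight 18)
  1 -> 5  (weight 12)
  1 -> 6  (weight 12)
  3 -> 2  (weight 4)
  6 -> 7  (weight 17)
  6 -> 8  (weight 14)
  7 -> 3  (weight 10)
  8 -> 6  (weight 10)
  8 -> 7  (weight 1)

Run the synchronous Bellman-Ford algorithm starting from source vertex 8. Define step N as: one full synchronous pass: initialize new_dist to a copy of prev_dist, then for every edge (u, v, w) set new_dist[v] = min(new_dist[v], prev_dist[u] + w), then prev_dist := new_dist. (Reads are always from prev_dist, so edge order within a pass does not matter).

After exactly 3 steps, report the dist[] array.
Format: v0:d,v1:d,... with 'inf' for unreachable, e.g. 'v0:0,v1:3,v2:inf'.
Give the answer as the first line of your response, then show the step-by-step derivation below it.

v0:inf,v1:inf,v2:15,v3:11,v4:inf,v5:inf,v6:10,v7:1,v8:0

step 1: dist = v0:inf,v1:inf,v2:inf,v3:inf,v4:inf,v5:inf,v6:10,v7:1,v8:0
step 2: dist = v0:inf,v1:inf,v2:inf,v3:11,v4:inf,v5:inf,v6:10,v7:1,v8:0
step 3: dist = v0:inf,v1:inf,v2:15,v3:11,v4:inf,v5:inf,v6:10,v7:1,v8:0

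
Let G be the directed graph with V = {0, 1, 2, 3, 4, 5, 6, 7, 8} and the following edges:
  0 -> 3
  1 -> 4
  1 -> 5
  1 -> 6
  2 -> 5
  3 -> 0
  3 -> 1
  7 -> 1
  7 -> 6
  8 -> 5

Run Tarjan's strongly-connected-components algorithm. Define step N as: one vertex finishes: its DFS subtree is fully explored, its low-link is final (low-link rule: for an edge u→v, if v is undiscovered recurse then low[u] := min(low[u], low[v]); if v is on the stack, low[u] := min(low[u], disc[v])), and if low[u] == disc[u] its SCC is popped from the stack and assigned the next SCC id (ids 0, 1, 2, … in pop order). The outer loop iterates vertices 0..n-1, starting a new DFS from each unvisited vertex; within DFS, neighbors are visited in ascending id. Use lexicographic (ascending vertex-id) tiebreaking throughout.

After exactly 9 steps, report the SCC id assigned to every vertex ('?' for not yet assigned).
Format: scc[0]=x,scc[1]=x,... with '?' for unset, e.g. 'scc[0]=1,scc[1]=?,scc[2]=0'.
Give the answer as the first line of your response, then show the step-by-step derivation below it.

scc[0]=4,scc[1]=3,scc[2]=5,scc[3]=4,scc[4]=0,scc[5]=1,scc[6]=2,scc[7]=6,scc[8]=7

step 1: low=(low[0]=0,low[1]=2,low[2]=?,low[3]=0,low[4]=3,low[5]=?,low[6]=?,low[7]=?,low[8]=?); scc=(scc[0]=?,scc[1]=?,scc[2]=?,scc[3]=?,scc[4]=0,scc[5]=?,scc[6]=?,scc[7]=?,scc[8]=?)
step 2: low=(low[0]=0,low[1]=2,low[2]=?,low[3]=0,low[4]=3,low[5]=4,low[6]=?,low[7]=?,low[8]=?); scc=(scc[0]=?,scc[1]=?,scc[2]=?,scc[3]=?,scc[4]=0,scc[5]=1,scc[6]=?,scc[7]=?,scc[8]=?)
step 3: low=(low[0]=0,low[1]=2,low[2]=?,low[3]=0,low[4]=3,low[5]=4,low[6]=5,low[7]=?,low[8]=?); scc=(scc[0]=?,scc[1]=?,scc[2]=?,scc[3]=?,scc[4]=0,scc[5]=1,scc[6]=2,scc[7]=?,scc[8]=?)
step 4: low=(low[0]=0,low[1]=2,low[2]=?,low[3]=0,low[4]=3,low[5]=4,low[6]=5,low[7]=?,low[8]=?); scc=(scc[0]=?,scc[1]=3,scc[2]=?,scc[3]=?,scc[4]=0,scc[5]=1,scc[6]=2,scc[7]=?,scc[8]=?)
step 5: low=(low[0]=0,low[1]=2,low[2]=?,low[3]=0,low[4]=3,low[5]=4,low[6]=5,low[7]=?,low[8]=?); scc=(scc[0]=?,scc[1]=3,scc[2]=?,scc[3]=?,scc[4]=0,scc[5]=1,scc[6]=2,scc[7]=?,scc[8]=?)
step 6: low=(low[0]=0,low[1]=2,low[2]=?,low[3]=0,low[4]=3,low[5]=4,low[6]=5,low[7]=?,low[8]=?); scc=(scc[0]=4,scc[1]=3,scc[2]=?,scc[3]=4,scc[4]=0,scc[5]=1,scc[6]=2,scc[7]=?,scc[8]=?)
step 7: low=(low[0]=0,low[1]=2,low[2]=6,low[3]=0,low[4]=3,low[5]=4,low[6]=5,low[7]=?,low[8]=?); scc=(scc[0]=4,scc[1]=3,scc[2]=5,scc[3]=4,scc[4]=0,scc[5]=1,scc[6]=2,scc[7]=?,scc[8]=?)
step 8: low=(low[0]=0,low[1]=2,low[2]=6,low[3]=0,low[4]=3,low[5]=4,low[6]=5,low[7]=7,low[8]=?); scc=(scc[0]=4,scc[1]=3,scc[2]=5,scc[3]=4,scc[4]=0,scc[5]=1,scc[6]=2,scc[7]=6,scc[8]=?)
step 9: low=(low[0]=0,low[1]=2,low[2]=6,low[3]=0,low[4]=3,low[5]=4,low[6]=5,low[7]=7,low[8]=8); scc=(scc[0]=4,scc[1]=3,scc[2]=5,scc[3]=4,scc[4]=0,scc[5]=1,scc[6]=2,scc[7]=6,scc[8]=7)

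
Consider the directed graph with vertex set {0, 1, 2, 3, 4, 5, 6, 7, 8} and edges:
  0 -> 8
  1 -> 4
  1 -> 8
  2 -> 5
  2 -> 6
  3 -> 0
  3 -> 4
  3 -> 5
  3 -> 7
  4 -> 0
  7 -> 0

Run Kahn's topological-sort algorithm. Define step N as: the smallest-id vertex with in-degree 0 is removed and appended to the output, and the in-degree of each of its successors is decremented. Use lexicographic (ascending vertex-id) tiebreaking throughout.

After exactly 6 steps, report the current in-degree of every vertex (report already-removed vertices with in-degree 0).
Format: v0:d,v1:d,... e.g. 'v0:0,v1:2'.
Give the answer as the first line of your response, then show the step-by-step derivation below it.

v0:1,v1:0,v2:0,v3:0,v4:0,v5:0,v6:0,v7:0,v8:1

step 1: output 1; order=[1]; indeg=(3,0,0,0,1,2,1,1,1)
step 2: output 2; order=[1,2]; indeg=(3,0,0,0,1,1,0,1,1)
step 3: output 3; order=[1,2,3]; indeg=(2,0,0,0,0,0,0,0,1)
step 4: output 4; order=[1,2,3,4]; indeg=(1,0,0,0,0,0,0,0,1)
step 5: output 5; order=[1,2,3,4,5]; indeg=(1,0,0,0,0,0,0,0,1)
step 6: output 6; order=[1,2,3,4,5,6]; indeg=(1,0,0,0,0,0,0,0,1)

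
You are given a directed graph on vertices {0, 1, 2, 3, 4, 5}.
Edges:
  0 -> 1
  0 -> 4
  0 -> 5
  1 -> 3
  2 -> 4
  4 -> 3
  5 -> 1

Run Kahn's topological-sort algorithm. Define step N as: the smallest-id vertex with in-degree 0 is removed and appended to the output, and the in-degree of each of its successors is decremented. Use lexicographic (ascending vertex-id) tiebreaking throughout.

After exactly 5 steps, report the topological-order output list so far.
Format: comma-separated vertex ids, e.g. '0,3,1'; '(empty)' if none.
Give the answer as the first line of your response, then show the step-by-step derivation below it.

0,2,4,5,1

step 1: output 0; order=[0]; indeg=(0,1,0,2,1,0)
step 2: output 2; order=[0,2]; indeg=(0,1,0,2,0,0)
step 3: output 4; order=[0,2,4]; indeg=(0,1,0,1,0,0)
step 4: output 5; order=[0,2,4,5]; indeg=(0,0,0,1,0,0)
step 5: output 1; order=[0,2,4,5,1]; indeg=(0,0,0,0,0,0)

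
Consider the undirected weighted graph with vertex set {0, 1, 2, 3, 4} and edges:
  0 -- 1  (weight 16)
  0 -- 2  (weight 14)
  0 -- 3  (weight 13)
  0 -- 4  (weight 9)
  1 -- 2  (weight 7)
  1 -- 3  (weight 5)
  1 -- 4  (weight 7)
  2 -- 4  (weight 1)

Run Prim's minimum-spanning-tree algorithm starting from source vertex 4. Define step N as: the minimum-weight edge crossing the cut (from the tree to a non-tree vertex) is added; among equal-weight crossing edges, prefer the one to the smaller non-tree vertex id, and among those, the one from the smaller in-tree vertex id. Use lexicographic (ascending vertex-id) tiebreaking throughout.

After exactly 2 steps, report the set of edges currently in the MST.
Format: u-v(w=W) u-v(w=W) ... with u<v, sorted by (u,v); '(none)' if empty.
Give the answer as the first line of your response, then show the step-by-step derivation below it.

1-2(w=7) 2-4(w=1)

step 1: add edge 2-4 (w=1); MST = {2-4(w=1)}
step 2: add edge 1-2 (w=7); MST = {1-2(w=7) 2-4(w=1)}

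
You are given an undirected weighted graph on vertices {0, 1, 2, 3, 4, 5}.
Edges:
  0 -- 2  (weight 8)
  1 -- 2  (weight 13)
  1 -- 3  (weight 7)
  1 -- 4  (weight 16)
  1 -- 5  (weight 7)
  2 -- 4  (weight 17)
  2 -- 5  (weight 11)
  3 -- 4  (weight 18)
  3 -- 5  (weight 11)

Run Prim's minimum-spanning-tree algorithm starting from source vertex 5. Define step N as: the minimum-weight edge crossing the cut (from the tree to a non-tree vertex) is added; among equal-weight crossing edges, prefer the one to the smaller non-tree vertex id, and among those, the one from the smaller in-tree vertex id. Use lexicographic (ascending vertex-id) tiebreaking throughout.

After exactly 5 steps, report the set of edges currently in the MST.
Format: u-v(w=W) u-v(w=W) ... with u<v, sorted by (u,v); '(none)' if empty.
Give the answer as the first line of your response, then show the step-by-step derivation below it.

0-2(w=8) 1-3(w=7) 1-4(w=16) 1-5(w=7) 2-5(w=11)

step 1: add edge 1-5 (w=7); MST = {1-5(w=7)}
step 2: add edge 1-3 (w=7); MST = {1-3(w=7) 1-5(w=7)}
step 3: add edge 2-5 (w=11); MST = {1-3(w=7) 1-5(w=7) 2-5(w=11)}
step 4: add edge 0-2 (w=8); MST = {0-2(w=8) 1-3(w=7) 1-5(w=7) 2-5(w=11)}
step 5: add edge 1-4 (w=16); MST = {0-2(w=8) 1-3(w=7) 1-4(w=16) 1-5(w=7) 2-5(w=11)}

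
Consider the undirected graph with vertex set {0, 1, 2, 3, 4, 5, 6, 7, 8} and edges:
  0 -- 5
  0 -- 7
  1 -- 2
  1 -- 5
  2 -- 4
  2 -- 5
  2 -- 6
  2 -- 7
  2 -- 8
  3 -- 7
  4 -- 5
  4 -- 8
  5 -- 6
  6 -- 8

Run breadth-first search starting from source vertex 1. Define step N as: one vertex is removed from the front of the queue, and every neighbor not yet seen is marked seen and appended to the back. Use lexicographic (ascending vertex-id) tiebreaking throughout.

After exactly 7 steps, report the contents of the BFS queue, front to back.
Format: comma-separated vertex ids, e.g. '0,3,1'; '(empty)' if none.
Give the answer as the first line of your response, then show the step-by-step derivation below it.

0,3

step 1: dequeue 1; queue=[2,5]; order=1
step 2: dequeue 2; queue=[5,4,6,7,8]; order=1,2
step 3: dequeue 5; queue=[4,6,7,8,0]; order=1,2,5
step 4: dequeue 4; queue=[6,7,8,0]; order=1,2,5,4
step 5: dequeue 6; queue=[7,8,0]; order=1,2,5,4,6
step 6: dequeue 7; queue=[8,0,3]; order=1,2,5,4,6,7
step 7: dequeue 8; queue=[0,3]; order=1,2,5,4,6,7,8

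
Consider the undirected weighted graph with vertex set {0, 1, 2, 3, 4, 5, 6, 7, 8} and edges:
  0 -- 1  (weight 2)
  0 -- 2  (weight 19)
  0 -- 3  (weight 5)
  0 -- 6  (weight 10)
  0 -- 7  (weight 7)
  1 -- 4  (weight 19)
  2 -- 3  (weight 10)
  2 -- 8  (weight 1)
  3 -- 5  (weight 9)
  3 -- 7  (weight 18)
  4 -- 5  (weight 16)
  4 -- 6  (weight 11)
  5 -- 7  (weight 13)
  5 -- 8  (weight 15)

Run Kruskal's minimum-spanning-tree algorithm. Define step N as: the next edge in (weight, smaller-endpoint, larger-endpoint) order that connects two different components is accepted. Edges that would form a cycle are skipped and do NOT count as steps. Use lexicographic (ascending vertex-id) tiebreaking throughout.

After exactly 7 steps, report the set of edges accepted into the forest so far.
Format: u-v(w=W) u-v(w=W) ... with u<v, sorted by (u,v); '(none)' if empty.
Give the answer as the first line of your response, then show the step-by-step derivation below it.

0-1(w=2) 0-3(w=5) 0-6(w=10) 0-7(w=7) 2-3(w=10) 2-8(w=1) 3-5(w=9)

step 1: add edge 2-8 (w=1); MST = {2-8(w=1)}
step 2: add edge 0-1 (w=2); MST = {0-1(w=2) 2-8(w=1)}
step 3: add edge 0-3 (w=5); MST = {0-1(w=2) 0-3(w=5) 2-8(w=1)}
step 4: add edge 0-7 (w=7); MST = {0-1(w=2) 0-3(w=5) 0-7(w=7) 2-8(w=1)}
step 5: add edge 3-5 (w=9); MST = {0-1(w=2) 0-3(w=5) 0-7(w=7) 2-8(w=1) 3-5(w=9)}
step 6: add edge 0-6 (w=10); MST = {0-1(w=2) 0-3(w=5) 0-6(w=10) 0-7(w=7) 2-8(w=1) 3-5(w=9)}
step 7: add edge 2-3 (w=10); MST = {0-1(w=2) 0-3(w=5) 0-6(w=10) 0-7(w=7) 2-3(w=10) 2-8(w=1) 3-5(w=9)}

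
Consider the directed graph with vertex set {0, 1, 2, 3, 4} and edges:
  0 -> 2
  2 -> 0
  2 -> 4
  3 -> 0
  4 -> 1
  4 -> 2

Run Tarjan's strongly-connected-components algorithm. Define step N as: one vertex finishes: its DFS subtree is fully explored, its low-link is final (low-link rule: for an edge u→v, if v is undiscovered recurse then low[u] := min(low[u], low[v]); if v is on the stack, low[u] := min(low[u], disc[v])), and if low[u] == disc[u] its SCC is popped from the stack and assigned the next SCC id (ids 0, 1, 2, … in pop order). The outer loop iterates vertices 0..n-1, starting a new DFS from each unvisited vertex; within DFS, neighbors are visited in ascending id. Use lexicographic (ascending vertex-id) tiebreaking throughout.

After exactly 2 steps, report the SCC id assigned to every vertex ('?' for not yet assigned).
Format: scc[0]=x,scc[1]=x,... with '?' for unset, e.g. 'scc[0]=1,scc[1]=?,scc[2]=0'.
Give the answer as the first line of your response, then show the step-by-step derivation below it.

scc[0]=?,scc[1]=0,scc[2]=?,scc[3]=?,scc[4]=?

step 1: low=(low[0]=0,low[1]=3,low[2]=0,low[3]=?,low[4]=2); scc=(scc[0]=?,scc[1]=0,scc[2]=?,scc[3]=?,scc[4]=?)
step 2: low=(low[0]=0,low[1]=3,low[2]=0,low[3]=?,low[4]=1); scc=(scc[0]=?,scc[1]=0,scc[2]=?,scc[3]=?,scc[4]=?)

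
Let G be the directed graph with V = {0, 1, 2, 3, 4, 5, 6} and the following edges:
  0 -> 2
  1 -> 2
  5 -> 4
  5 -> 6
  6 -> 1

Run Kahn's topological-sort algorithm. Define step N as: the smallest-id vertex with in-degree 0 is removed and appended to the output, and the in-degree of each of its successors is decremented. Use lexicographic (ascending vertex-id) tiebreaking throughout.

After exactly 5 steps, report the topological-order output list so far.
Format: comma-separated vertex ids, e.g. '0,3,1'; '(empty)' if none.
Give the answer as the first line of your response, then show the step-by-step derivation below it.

0,3,5,4,6

step 1: output 0; order=[0]; indeg=(0,1,1,0,1,0,1)
step 2: output 3; order=[0,3]; indeg=(0,1,1,0,1,0,1)
step 3: output 5; order=[0,3,5]; indeg=(0,1,1,0,0,0,0)
step 4: output 4; order=[0,3,5,4]; indeg=(0,1,1,0,0,0,0)
step 5: output 6; order=[0,3,5,4,6]; indeg=(0,0,1,0,0,0,0)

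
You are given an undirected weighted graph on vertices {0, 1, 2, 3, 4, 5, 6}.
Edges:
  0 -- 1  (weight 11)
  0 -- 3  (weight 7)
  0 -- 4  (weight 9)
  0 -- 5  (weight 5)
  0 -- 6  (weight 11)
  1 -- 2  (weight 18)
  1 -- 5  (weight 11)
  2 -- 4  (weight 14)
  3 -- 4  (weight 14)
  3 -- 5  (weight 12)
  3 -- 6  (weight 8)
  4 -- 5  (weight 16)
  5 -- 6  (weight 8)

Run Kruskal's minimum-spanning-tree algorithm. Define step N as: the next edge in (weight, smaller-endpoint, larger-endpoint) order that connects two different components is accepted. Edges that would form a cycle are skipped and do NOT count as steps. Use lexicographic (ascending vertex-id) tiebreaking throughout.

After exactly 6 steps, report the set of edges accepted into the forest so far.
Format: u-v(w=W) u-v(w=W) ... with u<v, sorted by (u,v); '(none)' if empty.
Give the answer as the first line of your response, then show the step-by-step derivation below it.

0-1(w=11) 0-3(w=7) 0-4(w=9) 0-5(w=5) 2-4(w=14) 3-6(w=8)

step 1: add edge 0-5 (w=5); MST = {0-5(w=5)}
step 2: add edge 0-3 (w=7); MST = {0-3(w=7) 0-5(w=5)}
step 3: add edge 3-6 (w=8); MST = {0-3(w=7) 0-5(w=5) 3-6(w=8)}
step 4: add edge 0-4 (w=9); MST = {0-3(w=7) 0-4(w=9) 0-5(w=5) 3-6(w=8)}
step 5: add edge 0-1 (w=11); MST = {0-1(w=11) 0-3(w=7) 0-4(w=9) 0-5(w=5) 3-6(w=8)}
step 6: add edge 2-4 (w=14); MST = {0-1(w=11) 0-3(w=7) 0-4(w=9) 0-5(w=5) 2-4(w=14) 3-6(w=8)}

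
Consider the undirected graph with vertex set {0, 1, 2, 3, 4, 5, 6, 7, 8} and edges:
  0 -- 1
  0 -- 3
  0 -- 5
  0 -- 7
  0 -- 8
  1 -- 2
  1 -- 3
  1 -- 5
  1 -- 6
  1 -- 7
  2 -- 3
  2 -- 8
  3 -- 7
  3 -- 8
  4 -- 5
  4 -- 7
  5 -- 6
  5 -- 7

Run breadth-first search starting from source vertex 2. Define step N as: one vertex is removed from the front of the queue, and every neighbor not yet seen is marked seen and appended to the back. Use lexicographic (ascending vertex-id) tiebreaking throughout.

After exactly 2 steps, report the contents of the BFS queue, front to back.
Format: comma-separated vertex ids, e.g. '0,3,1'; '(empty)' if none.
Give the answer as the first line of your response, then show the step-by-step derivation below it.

3,8,0,5,6,7

step 1: dequeue 2; queue=[1,3,8]; order=2
step 2: dequeue 1; queue=[3,8,0,5,6,7]; order=2,1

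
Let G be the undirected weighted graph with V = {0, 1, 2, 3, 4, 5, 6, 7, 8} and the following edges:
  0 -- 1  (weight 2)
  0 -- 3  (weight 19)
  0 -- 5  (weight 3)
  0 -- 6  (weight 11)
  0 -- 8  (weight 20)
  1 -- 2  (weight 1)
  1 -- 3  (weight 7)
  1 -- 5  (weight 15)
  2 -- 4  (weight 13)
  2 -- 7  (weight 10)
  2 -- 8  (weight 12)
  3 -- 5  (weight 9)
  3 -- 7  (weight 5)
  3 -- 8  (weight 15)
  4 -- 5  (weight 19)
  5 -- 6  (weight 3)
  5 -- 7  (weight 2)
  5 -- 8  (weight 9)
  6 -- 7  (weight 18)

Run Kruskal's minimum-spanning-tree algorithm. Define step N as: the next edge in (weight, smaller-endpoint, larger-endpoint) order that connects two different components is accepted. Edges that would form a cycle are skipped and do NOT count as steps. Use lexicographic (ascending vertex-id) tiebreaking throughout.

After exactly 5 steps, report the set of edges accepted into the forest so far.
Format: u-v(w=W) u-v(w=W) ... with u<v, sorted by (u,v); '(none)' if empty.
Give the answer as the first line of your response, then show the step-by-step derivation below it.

0-1(w=2) 0-5(w=3) 1-2(w=1) 5-6(w=3) 5-7(w=2)

step 1: add edge 1-2 (w=1); MST = {1-2(w=1)}
step 2: add edge 0-1 (w=2); MST = {0-1(w=2) 1-2(w=1)}
step 3: add edge 5-7 (w=2); MST = {0-1(w=2) 1-2(w=1) 5-7(w=2)}
step 4: add edge 0-5 (w=3); MST = {0-1(w=2) 0-5(w=3) 1-2(w=1) 5-7(w=2)}
step 5: add edge 5-6 (w=3); MST = {0-1(w=2) 0-5(w=3) 1-2(w=1) 5-6(w=3) 5-7(w=2)}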